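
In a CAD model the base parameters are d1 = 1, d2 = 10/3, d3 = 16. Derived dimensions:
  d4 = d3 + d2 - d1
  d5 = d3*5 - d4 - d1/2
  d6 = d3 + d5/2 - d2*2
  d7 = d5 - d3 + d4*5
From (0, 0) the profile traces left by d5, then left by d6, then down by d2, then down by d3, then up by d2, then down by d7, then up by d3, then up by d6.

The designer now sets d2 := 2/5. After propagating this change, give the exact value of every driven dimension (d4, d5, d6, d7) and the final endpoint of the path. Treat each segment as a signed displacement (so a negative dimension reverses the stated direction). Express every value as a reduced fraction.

Apply edit: d2 := 2/5
  d4 = d3 + d2 - d1 = 77/5
  d5 = d3*5 - d4 - d1/2 = 641/10
  d6 = d3 + d5/2 - d2*2 = 189/4
  d7 = d5 - d3 + d4*5 = 1251/10
Walk from origin (0, 0):
  seg 1: left by d5 = 641/10 → (-641/10, 0)
  seg 2: left by d6 = 189/4 → (-2227/20, 0)
  seg 3: down by d2 = 2/5 → (-2227/20, -2/5)
  seg 4: down by d3 = 16 → (-2227/20, -82/5)
  seg 5: up by d2 = 2/5 → (-2227/20, -16)
  seg 6: down by d7 = 1251/10 → (-2227/20, -1411/10)
  seg 7: up by d3 = 16 → (-2227/20, -1251/10)
  seg 8: up by d6 = 189/4 → (-2227/20, -1557/20)

d4 = 77/5
d5 = 641/10
d6 = 189/4
d7 = 1251/10
endpoint = (-2227/20, -1557/20)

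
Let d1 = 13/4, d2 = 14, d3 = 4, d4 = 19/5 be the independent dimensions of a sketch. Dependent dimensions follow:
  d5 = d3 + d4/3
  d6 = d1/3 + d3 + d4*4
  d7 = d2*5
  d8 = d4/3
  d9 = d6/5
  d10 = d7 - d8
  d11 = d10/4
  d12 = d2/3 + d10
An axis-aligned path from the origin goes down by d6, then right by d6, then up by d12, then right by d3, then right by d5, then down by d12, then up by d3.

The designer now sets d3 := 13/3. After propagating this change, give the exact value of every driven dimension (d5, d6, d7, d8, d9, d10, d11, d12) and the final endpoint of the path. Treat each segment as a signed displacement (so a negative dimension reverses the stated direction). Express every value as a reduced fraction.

Apply edit: d3 := 13/3
  d5 = d3 + d4/3 = 28/5
  d6 = d1/3 + d3 + d4*4 = 1237/60
  d7 = d2*5 = 70
  d8 = d4/3 = 19/15
  d9 = d6/5 = 1237/300
  d10 = d7 - d8 = 1031/15
  d11 = d10/4 = 1031/60
  d12 = d2/3 + d10 = 367/5
Walk from origin (0, 0):
  seg 1: down by d6 = 1237/60 → (0, -1237/60)
  seg 2: right by d6 = 1237/60 → (1237/60, -1237/60)
  seg 3: up by d12 = 367/5 → (1237/60, 3167/60)
  seg 4: right by d3 = 13/3 → (499/20, 3167/60)
  seg 5: right by d5 = 28/5 → (611/20, 3167/60)
  seg 6: down by d12 = 367/5 → (611/20, -1237/60)
  seg 7: up by d3 = 13/3 → (611/20, -977/60)

d5 = 28/5
d6 = 1237/60
d7 = 70
d8 = 19/15
d9 = 1237/300
d10 = 1031/15
d11 = 1031/60
d12 = 367/5
endpoint = (611/20, -977/60)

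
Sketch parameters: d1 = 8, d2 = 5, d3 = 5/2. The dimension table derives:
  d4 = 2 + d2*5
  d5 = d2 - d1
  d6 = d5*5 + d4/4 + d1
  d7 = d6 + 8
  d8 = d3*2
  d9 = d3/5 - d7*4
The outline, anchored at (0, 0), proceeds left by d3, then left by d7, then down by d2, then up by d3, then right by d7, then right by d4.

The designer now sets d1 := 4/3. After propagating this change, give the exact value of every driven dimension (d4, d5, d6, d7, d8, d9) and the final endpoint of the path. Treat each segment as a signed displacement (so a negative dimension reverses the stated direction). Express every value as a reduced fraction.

d4 = 27
d5 = 11/3
d6 = 317/12
d7 = 413/12
d8 = 5
d9 = -823/6
endpoint = (49/2, -5/2)

Apply edit: d1 := 4/3
  d4 = 2 + d2*5 = 27
  d5 = d2 - d1 = 11/3
  d6 = d5*5 + d4/4 + d1 = 317/12
  d7 = d6 + 8 = 413/12
  d8 = d3*2 = 5
  d9 = d3/5 - d7*4 = -823/6
Walk from origin (0, 0):
  seg 1: left by d3 = 5/2 → (-5/2, 0)
  seg 2: left by d7 = 413/12 → (-443/12, 0)
  seg 3: down by d2 = 5 → (-443/12, -5)
  seg 4: up by d3 = 5/2 → (-443/12, -5/2)
  seg 5: right by d7 = 413/12 → (-5/2, -5/2)
  seg 6: right by d4 = 27 → (49/2, -5/2)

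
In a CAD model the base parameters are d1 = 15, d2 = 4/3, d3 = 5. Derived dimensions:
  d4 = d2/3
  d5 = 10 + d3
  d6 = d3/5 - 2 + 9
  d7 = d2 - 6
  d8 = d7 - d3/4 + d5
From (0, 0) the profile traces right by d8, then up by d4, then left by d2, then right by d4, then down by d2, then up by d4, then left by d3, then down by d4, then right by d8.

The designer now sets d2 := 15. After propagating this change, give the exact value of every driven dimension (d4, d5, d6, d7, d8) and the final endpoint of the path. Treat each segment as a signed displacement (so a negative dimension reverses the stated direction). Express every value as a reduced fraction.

d4 = 5
d5 = 15
d6 = 8
d7 = 9
d8 = 91/4
endpoint = (61/2, -10)

Apply edit: d2 := 15
  d4 = d2/3 = 5
  d5 = 10 + d3 = 15
  d6 = d3/5 - 2 + 9 = 8
  d7 = d2 - 6 = 9
  d8 = d7 - d3/4 + d5 = 91/4
Walk from origin (0, 0):
  seg 1: right by d8 = 91/4 → (91/4, 0)
  seg 2: up by d4 = 5 → (91/4, 5)
  seg 3: left by d2 = 15 → (31/4, 5)
  seg 4: right by d4 = 5 → (51/4, 5)
  seg 5: down by d2 = 15 → (51/4, -10)
  seg 6: up by d4 = 5 → (51/4, -5)
  seg 7: left by d3 = 5 → (31/4, -5)
  seg 8: down by d4 = 5 → (31/4, -10)
  seg 9: right by d8 = 91/4 → (61/2, -10)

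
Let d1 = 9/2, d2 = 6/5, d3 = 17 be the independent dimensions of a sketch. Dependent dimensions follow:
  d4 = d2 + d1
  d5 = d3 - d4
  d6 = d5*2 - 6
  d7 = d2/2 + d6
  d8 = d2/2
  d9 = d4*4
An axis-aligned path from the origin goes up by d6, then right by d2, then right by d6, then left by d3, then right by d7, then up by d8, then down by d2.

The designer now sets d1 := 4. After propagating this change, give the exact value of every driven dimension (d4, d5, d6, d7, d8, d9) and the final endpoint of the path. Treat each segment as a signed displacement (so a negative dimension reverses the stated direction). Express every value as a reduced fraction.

d4 = 26/5
d5 = 59/5
d6 = 88/5
d7 = 91/5
d8 = 3/5
d9 = 104/5
endpoint = (20, 17)

Apply edit: d1 := 4
  d4 = d2 + d1 = 26/5
  d5 = d3 - d4 = 59/5
  d6 = d5*2 - 6 = 88/5
  d7 = d2/2 + d6 = 91/5
  d8 = d2/2 = 3/5
  d9 = d4*4 = 104/5
Walk from origin (0, 0):
  seg 1: up by d6 = 88/5 → (0, 88/5)
  seg 2: right by d2 = 6/5 → (6/5, 88/5)
  seg 3: right by d6 = 88/5 → (94/5, 88/5)
  seg 4: left by d3 = 17 → (9/5, 88/5)
  seg 5: right by d7 = 91/5 → (20, 88/5)
  seg 6: up by d8 = 3/5 → (20, 91/5)
  seg 7: down by d2 = 6/5 → (20, 17)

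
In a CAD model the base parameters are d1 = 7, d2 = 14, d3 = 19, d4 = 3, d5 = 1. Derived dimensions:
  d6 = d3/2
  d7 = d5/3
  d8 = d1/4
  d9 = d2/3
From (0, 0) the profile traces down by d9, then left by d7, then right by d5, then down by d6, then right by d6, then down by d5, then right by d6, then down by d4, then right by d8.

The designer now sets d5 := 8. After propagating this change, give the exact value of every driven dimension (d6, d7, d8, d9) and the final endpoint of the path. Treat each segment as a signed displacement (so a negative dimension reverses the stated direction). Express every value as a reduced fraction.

Apply edit: d5 := 8
  d6 = d3/2 = 19/2
  d7 = d5/3 = 8/3
  d8 = d1/4 = 7/4
  d9 = d2/3 = 14/3
Walk from origin (0, 0):
  seg 1: down by d9 = 14/3 → (0, -14/3)
  seg 2: left by d7 = 8/3 → (-8/3, -14/3)
  seg 3: right by d5 = 8 → (16/3, -14/3)
  seg 4: down by d6 = 19/2 → (16/3, -85/6)
  seg 5: right by d6 = 19/2 → (89/6, -85/6)
  seg 6: down by d5 = 8 → (89/6, -133/6)
  seg 7: right by d6 = 19/2 → (73/3, -133/6)
  seg 8: down by d4 = 3 → (73/3, -151/6)
  seg 9: right by d8 = 7/4 → (313/12, -151/6)

d6 = 19/2
d7 = 8/3
d8 = 7/4
d9 = 14/3
endpoint = (313/12, -151/6)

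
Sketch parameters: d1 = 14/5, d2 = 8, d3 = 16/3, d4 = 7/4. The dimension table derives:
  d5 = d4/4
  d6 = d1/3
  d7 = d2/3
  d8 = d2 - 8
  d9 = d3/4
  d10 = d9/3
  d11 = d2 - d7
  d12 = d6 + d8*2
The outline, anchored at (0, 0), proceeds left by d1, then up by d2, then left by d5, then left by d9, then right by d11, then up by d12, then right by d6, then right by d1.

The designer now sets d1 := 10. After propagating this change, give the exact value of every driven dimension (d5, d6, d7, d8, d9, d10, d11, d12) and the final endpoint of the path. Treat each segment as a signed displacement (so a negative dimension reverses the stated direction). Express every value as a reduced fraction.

Apply edit: d1 := 10
  d5 = d4/4 = 7/16
  d6 = d1/3 = 10/3
  d7 = d2/3 = 8/3
  d8 = d2 - 8 = 0
  d9 = d3/4 = 4/3
  d10 = d9/3 = 4/9
  d11 = d2 - d7 = 16/3
  d12 = d6 + d8*2 = 10/3
Walk from origin (0, 0):
  seg 1: left by d1 = 10 → (-10, 0)
  seg 2: up by d2 = 8 → (-10, 8)
  seg 3: left by d5 = 7/16 → (-167/16, 8)
  seg 4: left by d9 = 4/3 → (-565/48, 8)
  seg 5: right by d11 = 16/3 → (-103/16, 8)
  seg 6: up by d12 = 10/3 → (-103/16, 34/3)
  seg 7: right by d6 = 10/3 → (-149/48, 34/3)
  seg 8: right by d1 = 10 → (331/48, 34/3)

d5 = 7/16
d6 = 10/3
d7 = 8/3
d8 = 0
d9 = 4/3
d10 = 4/9
d11 = 16/3
d12 = 10/3
endpoint = (331/48, 34/3)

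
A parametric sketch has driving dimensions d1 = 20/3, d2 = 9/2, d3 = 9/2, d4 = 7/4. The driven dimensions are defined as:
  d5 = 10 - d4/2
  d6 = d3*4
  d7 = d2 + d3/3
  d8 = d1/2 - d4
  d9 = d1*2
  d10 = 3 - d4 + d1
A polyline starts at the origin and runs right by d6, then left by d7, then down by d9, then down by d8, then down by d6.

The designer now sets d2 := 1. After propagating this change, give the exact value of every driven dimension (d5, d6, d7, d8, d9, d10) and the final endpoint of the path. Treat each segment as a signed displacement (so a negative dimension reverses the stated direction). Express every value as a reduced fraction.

Apply edit: d2 := 1
  d5 = 10 - d4/2 = 73/8
  d6 = d3*4 = 18
  d7 = d2 + d3/3 = 5/2
  d8 = d1/2 - d4 = 19/12
  d9 = d1*2 = 40/3
  d10 = 3 - d4 + d1 = 95/12
Walk from origin (0, 0):
  seg 1: right by d6 = 18 → (18, 0)
  seg 2: left by d7 = 5/2 → (31/2, 0)
  seg 3: down by d9 = 40/3 → (31/2, -40/3)
  seg 4: down by d8 = 19/12 → (31/2, -179/12)
  seg 5: down by d6 = 18 → (31/2, -395/12)

d5 = 73/8
d6 = 18
d7 = 5/2
d8 = 19/12
d9 = 40/3
d10 = 95/12
endpoint = (31/2, -395/12)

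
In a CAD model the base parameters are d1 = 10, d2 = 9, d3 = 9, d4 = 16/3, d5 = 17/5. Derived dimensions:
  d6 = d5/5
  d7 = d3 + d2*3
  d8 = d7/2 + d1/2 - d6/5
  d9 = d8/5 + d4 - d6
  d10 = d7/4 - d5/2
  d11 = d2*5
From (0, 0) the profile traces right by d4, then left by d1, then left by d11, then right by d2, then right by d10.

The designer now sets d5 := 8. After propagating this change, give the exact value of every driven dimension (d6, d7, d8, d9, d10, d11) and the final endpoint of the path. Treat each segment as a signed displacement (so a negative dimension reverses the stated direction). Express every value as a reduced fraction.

Apply edit: d5 := 8
  d6 = d5/5 = 8/5
  d7 = d3 + d2*3 = 36
  d8 = d7/2 + d1/2 - d6/5 = 567/25
  d9 = d8/5 + d4 - d6 = 3101/375
  d10 = d7/4 - d5/2 = 5
  d11 = d2*5 = 45
Walk from origin (0, 0):
  seg 1: right by d4 = 16/3 → (16/3, 0)
  seg 2: left by d1 = 10 → (-14/3, 0)
  seg 3: left by d11 = 45 → (-149/3, 0)
  seg 4: right by d2 = 9 → (-122/3, 0)
  seg 5: right by d10 = 5 → (-107/3, 0)

d6 = 8/5
d7 = 36
d8 = 567/25
d9 = 3101/375
d10 = 5
d11 = 45
endpoint = (-107/3, 0)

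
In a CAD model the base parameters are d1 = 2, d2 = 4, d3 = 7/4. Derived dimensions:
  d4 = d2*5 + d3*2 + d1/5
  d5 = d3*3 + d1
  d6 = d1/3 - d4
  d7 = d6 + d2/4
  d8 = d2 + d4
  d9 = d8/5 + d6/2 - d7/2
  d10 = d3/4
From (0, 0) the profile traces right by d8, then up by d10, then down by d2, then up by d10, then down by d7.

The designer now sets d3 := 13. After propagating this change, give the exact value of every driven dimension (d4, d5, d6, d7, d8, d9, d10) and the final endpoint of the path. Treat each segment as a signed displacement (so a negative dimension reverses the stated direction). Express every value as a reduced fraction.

Apply edit: d3 := 13
  d4 = d2*5 + d3*2 + d1/5 = 232/5
  d5 = d3*3 + d1 = 41
  d6 = d1/3 - d4 = -686/15
  d7 = d6 + d2/4 = -671/15
  d8 = d2 + d4 = 252/5
  d9 = d8/5 + d6/2 - d7/2 = 479/50
  d10 = d3/4 = 13/4
Walk from origin (0, 0):
  seg 1: right by d8 = 252/5 → (252/5, 0)
  seg 2: up by d10 = 13/4 → (252/5, 13/4)
  seg 3: down by d2 = 4 → (252/5, -3/4)
  seg 4: up by d10 = 13/4 → (252/5, 5/2)
  seg 5: down by d7 = -671/15 → (252/5, 1417/30)

d4 = 232/5
d5 = 41
d6 = -686/15
d7 = -671/15
d8 = 252/5
d9 = 479/50
d10 = 13/4
endpoint = (252/5, 1417/30)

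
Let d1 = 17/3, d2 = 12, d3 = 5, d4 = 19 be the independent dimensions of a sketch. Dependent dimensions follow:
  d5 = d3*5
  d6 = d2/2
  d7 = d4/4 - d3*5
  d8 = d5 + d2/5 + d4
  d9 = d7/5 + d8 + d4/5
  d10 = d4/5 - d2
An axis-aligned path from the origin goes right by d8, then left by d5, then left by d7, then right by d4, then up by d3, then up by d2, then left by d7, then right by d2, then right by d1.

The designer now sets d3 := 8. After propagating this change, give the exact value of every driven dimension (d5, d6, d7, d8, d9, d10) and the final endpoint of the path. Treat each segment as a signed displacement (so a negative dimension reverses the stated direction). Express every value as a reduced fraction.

Apply edit: d3 := 8
  d5 = d3*5 = 40
  d6 = d2/2 = 6
  d7 = d4/4 - d3*5 = -141/4
  d8 = d5 + d2/5 + d4 = 307/5
  d9 = d7/5 + d8 + d4/5 = 1163/20
  d10 = d4/5 - d2 = -41/5
Walk from origin (0, 0):
  seg 1: right by d8 = 307/5 → (307/5, 0)
  seg 2: left by d5 = 40 → (107/5, 0)
  seg 3: left by d7 = -141/4 → (1133/20, 0)
  seg 4: right by d4 = 19 → (1513/20, 0)
  seg 5: up by d3 = 8 → (1513/20, 8)
  seg 6: up by d2 = 12 → (1513/20, 20)
  seg 7: left by d7 = -141/4 → (1109/10, 20)
  seg 8: right by d2 = 12 → (1229/10, 20)
  seg 9: right by d1 = 17/3 → (3857/30, 20)

d5 = 40
d6 = 6
d7 = -141/4
d8 = 307/5
d9 = 1163/20
d10 = -41/5
endpoint = (3857/30, 20)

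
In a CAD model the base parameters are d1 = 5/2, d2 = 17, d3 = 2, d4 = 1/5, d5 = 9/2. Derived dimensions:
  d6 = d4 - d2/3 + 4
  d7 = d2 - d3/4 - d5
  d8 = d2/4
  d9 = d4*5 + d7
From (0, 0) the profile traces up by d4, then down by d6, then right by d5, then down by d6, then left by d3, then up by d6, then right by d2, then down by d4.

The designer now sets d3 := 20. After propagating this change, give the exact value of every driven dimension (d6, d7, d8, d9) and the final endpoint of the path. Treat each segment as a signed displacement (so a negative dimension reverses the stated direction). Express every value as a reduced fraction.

Apply edit: d3 := 20
  d6 = d4 - d2/3 + 4 = -22/15
  d7 = d2 - d3/4 - d5 = 15/2
  d8 = d2/4 = 17/4
  d9 = d4*5 + d7 = 17/2
Walk from origin (0, 0):
  seg 1: up by d4 = 1/5 → (0, 1/5)
  seg 2: down by d6 = -22/15 → (0, 5/3)
  seg 3: right by d5 = 9/2 → (9/2, 5/3)
  seg 4: down by d6 = -22/15 → (9/2, 47/15)
  seg 5: left by d3 = 20 → (-31/2, 47/15)
  seg 6: up by d6 = -22/15 → (-31/2, 5/3)
  seg 7: right by d2 = 17 → (3/2, 5/3)
  seg 8: down by d4 = 1/5 → (3/2, 22/15)

d6 = -22/15
d7 = 15/2
d8 = 17/4
d9 = 17/2
endpoint = (3/2, 22/15)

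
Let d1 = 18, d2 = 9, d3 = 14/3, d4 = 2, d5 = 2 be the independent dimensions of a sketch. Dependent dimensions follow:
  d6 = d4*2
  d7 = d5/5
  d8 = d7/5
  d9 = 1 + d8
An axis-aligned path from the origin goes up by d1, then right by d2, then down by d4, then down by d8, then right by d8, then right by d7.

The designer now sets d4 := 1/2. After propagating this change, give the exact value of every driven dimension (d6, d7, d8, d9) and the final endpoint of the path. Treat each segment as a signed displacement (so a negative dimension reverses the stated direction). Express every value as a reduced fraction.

d6 = 1
d7 = 2/5
d8 = 2/25
d9 = 27/25
endpoint = (237/25, 871/50)

Apply edit: d4 := 1/2
  d6 = d4*2 = 1
  d7 = d5/5 = 2/5
  d8 = d7/5 = 2/25
  d9 = 1 + d8 = 27/25
Walk from origin (0, 0):
  seg 1: up by d1 = 18 → (0, 18)
  seg 2: right by d2 = 9 → (9, 18)
  seg 3: down by d4 = 1/2 → (9, 35/2)
  seg 4: down by d8 = 2/25 → (9, 871/50)
  seg 5: right by d8 = 2/25 → (227/25, 871/50)
  seg 6: right by d7 = 2/5 → (237/25, 871/50)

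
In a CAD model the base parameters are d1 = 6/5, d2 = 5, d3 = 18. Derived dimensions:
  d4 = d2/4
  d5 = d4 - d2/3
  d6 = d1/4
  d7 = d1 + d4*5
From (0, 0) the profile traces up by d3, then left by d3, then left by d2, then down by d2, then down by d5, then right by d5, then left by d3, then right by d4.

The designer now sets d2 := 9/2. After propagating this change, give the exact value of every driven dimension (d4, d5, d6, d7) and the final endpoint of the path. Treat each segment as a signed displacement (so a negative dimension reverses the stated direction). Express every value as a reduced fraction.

Apply edit: d2 := 9/2
  d4 = d2/4 = 9/8
  d5 = d4 - d2/3 = -3/8
  d6 = d1/4 = 3/10
  d7 = d1 + d4*5 = 273/40
Walk from origin (0, 0):
  seg 1: up by d3 = 18 → (0, 18)
  seg 2: left by d3 = 18 → (-18, 18)
  seg 3: left by d2 = 9/2 → (-45/2, 18)
  seg 4: down by d2 = 9/2 → (-45/2, 27/2)
  seg 5: down by d5 = -3/8 → (-45/2, 111/8)
  seg 6: right by d5 = -3/8 → (-183/8, 111/8)
  seg 7: left by d3 = 18 → (-327/8, 111/8)
  seg 8: right by d4 = 9/8 → (-159/4, 111/8)

d4 = 9/8
d5 = -3/8
d6 = 3/10
d7 = 273/40
endpoint = (-159/4, 111/8)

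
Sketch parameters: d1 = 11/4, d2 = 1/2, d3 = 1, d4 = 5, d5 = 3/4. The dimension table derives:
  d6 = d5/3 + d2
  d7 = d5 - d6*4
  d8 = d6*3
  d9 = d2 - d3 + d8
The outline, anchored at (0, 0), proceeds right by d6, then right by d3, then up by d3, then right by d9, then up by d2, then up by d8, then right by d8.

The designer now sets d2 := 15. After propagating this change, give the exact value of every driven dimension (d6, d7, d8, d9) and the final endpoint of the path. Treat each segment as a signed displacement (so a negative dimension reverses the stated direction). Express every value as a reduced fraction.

Apply edit: d2 := 15
  d6 = d5/3 + d2 = 61/4
  d7 = d5 - d6*4 = -241/4
  d8 = d6*3 = 183/4
  d9 = d2 - d3 + d8 = 239/4
Walk from origin (0, 0):
  seg 1: right by d6 = 61/4 → (61/4, 0)
  seg 2: right by d3 = 1 → (65/4, 0)
  seg 3: up by d3 = 1 → (65/4, 1)
  seg 4: right by d9 = 239/4 → (76, 1)
  seg 5: up by d2 = 15 → (76, 16)
  seg 6: up by d8 = 183/4 → (76, 247/4)
  seg 7: right by d8 = 183/4 → (487/4, 247/4)

d6 = 61/4
d7 = -241/4
d8 = 183/4
d9 = 239/4
endpoint = (487/4, 247/4)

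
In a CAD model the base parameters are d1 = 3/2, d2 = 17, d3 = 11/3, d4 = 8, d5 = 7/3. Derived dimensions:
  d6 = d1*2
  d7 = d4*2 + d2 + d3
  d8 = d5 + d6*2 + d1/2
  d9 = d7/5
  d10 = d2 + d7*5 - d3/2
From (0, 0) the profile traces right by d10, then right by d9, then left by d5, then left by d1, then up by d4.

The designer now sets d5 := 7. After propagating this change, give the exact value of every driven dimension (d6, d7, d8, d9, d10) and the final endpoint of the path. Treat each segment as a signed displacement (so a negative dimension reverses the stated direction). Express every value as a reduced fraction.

Apply edit: d5 := 7
  d6 = d1*2 = 3
  d7 = d4*2 + d2 + d3 = 110/3
  d8 = d5 + d6*2 + d1/2 = 55/4
  d9 = d7/5 = 22/3
  d10 = d2 + d7*5 - d3/2 = 397/2
Walk from origin (0, 0):
  seg 1: right by d10 = 397/2 → (397/2, 0)
  seg 2: right by d9 = 22/3 → (1235/6, 0)
  seg 3: left by d5 = 7 → (1193/6, 0)
  seg 4: left by d1 = 3/2 → (592/3, 0)
  seg 5: up by d4 = 8 → (592/3, 8)

d6 = 3
d7 = 110/3
d8 = 55/4
d9 = 22/3
d10 = 397/2
endpoint = (592/3, 8)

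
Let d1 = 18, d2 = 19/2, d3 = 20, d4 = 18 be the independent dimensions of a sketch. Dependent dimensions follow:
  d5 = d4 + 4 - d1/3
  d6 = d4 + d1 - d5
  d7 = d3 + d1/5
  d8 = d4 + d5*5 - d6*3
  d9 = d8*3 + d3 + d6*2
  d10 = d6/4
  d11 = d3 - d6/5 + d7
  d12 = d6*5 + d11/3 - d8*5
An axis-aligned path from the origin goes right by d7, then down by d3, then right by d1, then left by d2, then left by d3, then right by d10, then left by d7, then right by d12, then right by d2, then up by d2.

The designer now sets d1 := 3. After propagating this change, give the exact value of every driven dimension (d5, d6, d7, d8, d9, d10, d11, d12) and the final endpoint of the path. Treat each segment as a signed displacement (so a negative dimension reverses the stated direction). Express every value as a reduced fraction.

d5 = 21
d6 = 0
d7 = 103/5
d8 = 123
d9 = 389
d10 = 0
d11 = 203/5
d12 = -9022/15
endpoint = (-9277/15, -21/2)

Apply edit: d1 := 3
  d5 = d4 + 4 - d1/3 = 21
  d6 = d4 + d1 - d5 = 0
  d7 = d3 + d1/5 = 103/5
  d8 = d4 + d5*5 - d6*3 = 123
  d9 = d8*3 + d3 + d6*2 = 389
  d10 = d6/4 = 0
  d11 = d3 - d6/5 + d7 = 203/5
  d12 = d6*5 + d11/3 - d8*5 = -9022/15
Walk from origin (0, 0):
  seg 1: right by d7 = 103/5 → (103/5, 0)
  seg 2: down by d3 = 20 → (103/5, -20)
  seg 3: right by d1 = 3 → (118/5, -20)
  seg 4: left by d2 = 19/2 → (141/10, -20)
  seg 5: left by d3 = 20 → (-59/10, -20)
  seg 6: right by d10 = 0 → (-59/10, -20)
  seg 7: left by d7 = 103/5 → (-53/2, -20)
  seg 8: right by d12 = -9022/15 → (-18839/30, -20)
  seg 9: right by d2 = 19/2 → (-9277/15, -20)
  seg 10: up by d2 = 19/2 → (-9277/15, -21/2)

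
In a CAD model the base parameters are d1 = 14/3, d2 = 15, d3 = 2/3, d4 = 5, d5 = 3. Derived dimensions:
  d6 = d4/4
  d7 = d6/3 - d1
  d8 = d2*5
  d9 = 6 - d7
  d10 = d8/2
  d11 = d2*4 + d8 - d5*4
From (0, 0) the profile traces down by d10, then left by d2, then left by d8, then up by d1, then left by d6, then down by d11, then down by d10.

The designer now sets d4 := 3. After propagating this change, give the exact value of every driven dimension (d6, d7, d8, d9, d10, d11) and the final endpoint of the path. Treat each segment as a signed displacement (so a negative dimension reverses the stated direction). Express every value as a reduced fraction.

d6 = 3/4
d7 = -53/12
d8 = 75
d9 = 125/12
d10 = 75/2
d11 = 123
endpoint = (-363/4, -580/3)

Apply edit: d4 := 3
  d6 = d4/4 = 3/4
  d7 = d6/3 - d1 = -53/12
  d8 = d2*5 = 75
  d9 = 6 - d7 = 125/12
  d10 = d8/2 = 75/2
  d11 = d2*4 + d8 - d5*4 = 123
Walk from origin (0, 0):
  seg 1: down by d10 = 75/2 → (0, -75/2)
  seg 2: left by d2 = 15 → (-15, -75/2)
  seg 3: left by d8 = 75 → (-90, -75/2)
  seg 4: up by d1 = 14/3 → (-90, -197/6)
  seg 5: left by d6 = 3/4 → (-363/4, -197/6)
  seg 6: down by d11 = 123 → (-363/4, -935/6)
  seg 7: down by d10 = 75/2 → (-363/4, -580/3)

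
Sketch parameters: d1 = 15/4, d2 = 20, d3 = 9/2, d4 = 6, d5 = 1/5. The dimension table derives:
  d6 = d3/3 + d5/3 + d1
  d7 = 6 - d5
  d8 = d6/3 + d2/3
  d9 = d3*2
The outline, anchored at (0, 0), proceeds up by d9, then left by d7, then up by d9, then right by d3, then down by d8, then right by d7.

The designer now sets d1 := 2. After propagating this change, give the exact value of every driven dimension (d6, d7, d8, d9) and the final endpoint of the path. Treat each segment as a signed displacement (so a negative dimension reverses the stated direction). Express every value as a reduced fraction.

d6 = 107/30
d7 = 29/5
d8 = 707/90
d9 = 9
endpoint = (9/2, 913/90)

Apply edit: d1 := 2
  d6 = d3/3 + d5/3 + d1 = 107/30
  d7 = 6 - d5 = 29/5
  d8 = d6/3 + d2/3 = 707/90
  d9 = d3*2 = 9
Walk from origin (0, 0):
  seg 1: up by d9 = 9 → (0, 9)
  seg 2: left by d7 = 29/5 → (-29/5, 9)
  seg 3: up by d9 = 9 → (-29/5, 18)
  seg 4: right by d3 = 9/2 → (-13/10, 18)
  seg 5: down by d8 = 707/90 → (-13/10, 913/90)
  seg 6: right by d7 = 29/5 → (9/2, 913/90)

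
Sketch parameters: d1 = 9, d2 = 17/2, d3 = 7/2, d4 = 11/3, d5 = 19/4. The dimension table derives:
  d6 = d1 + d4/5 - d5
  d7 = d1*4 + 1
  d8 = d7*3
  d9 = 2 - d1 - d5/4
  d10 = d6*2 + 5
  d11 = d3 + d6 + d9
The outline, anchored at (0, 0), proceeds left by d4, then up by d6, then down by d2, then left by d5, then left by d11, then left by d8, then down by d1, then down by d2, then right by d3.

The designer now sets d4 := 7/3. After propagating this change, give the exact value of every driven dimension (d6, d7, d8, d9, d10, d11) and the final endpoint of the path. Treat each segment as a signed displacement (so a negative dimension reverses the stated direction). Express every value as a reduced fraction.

Apply edit: d4 := 7/3
  d6 = d1 + d4/5 - d5 = 283/60
  d7 = d1*4 + 1 = 37
  d8 = d7*3 = 111
  d9 = 2 - d1 - d5/4 = -131/16
  d10 = d6*2 + 5 = 433/30
  d11 = d3 + d6 + d9 = 7/240
Walk from origin (0, 0):
  seg 1: left by d4 = 7/3 → (-7/3, 0)
  seg 2: up by d6 = 283/60 → (-7/3, 283/60)
  seg 3: down by d2 = 17/2 → (-7/3, -227/60)
  seg 4: left by d5 = 19/4 → (-85/12, -227/60)
  seg 5: left by d11 = 7/240 → (-569/80, -227/60)
  seg 6: left by d8 = 111 → (-9449/80, -227/60)
  seg 7: down by d1 = 9 → (-9449/80, -767/60)
  seg 8: down by d2 = 17/2 → (-9449/80, -1277/60)
  seg 9: right by d3 = 7/2 → (-9169/80, -1277/60)

d6 = 283/60
d7 = 37
d8 = 111
d9 = -131/16
d10 = 433/30
d11 = 7/240
endpoint = (-9169/80, -1277/60)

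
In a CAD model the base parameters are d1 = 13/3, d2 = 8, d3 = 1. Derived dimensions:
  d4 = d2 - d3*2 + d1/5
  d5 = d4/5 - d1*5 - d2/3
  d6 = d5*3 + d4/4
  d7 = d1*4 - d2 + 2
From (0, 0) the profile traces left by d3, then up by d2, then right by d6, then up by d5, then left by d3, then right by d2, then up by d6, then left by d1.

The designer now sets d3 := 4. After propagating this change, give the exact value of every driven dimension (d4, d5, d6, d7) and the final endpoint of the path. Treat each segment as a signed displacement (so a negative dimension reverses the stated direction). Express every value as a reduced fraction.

d4 = 13/15
d5 = -604/25
d6 = -21679/300
d7 = 34/3
endpoint = (-22979/300, -26527/300)

Apply edit: d3 := 4
  d4 = d2 - d3*2 + d1/5 = 13/15
  d5 = d4/5 - d1*5 - d2/3 = -604/25
  d6 = d5*3 + d4/4 = -21679/300
  d7 = d1*4 - d2 + 2 = 34/3
Walk from origin (0, 0):
  seg 1: left by d3 = 4 → (-4, 0)
  seg 2: up by d2 = 8 → (-4, 8)
  seg 3: right by d6 = -21679/300 → (-22879/300, 8)
  seg 4: up by d5 = -604/25 → (-22879/300, -404/25)
  seg 5: left by d3 = 4 → (-24079/300, -404/25)
  seg 6: right by d2 = 8 → (-21679/300, -404/25)
  seg 7: up by d6 = -21679/300 → (-21679/300, -26527/300)
  seg 8: left by d1 = 13/3 → (-22979/300, -26527/300)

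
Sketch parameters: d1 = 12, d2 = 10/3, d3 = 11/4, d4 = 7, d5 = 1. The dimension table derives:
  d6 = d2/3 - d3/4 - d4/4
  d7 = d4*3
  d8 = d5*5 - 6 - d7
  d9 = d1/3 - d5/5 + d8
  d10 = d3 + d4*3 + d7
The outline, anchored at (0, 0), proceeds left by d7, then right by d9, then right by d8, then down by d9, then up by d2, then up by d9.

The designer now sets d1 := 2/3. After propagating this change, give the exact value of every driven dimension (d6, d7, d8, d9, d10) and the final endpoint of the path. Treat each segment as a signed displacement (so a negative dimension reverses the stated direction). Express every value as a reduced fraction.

Apply edit: d1 := 2/3
  d6 = d2/3 - d3/4 - d4/4 = -191/144
  d7 = d4*3 = 21
  d8 = d5*5 - 6 - d7 = -22
  d9 = d1/3 - d5/5 + d8 = -989/45
  d10 = d3 + d4*3 + d7 = 179/4
Walk from origin (0, 0):
  seg 1: left by d7 = 21 → (-21, 0)
  seg 2: right by d9 = -989/45 → (-1934/45, 0)
  seg 3: right by d8 = -22 → (-2924/45, 0)
  seg 4: down by d9 = -989/45 → (-2924/45, 989/45)
  seg 5: up by d2 = 10/3 → (-2924/45, 1139/45)
  seg 6: up by d9 = -989/45 → (-2924/45, 10/3)

d6 = -191/144
d7 = 21
d8 = -22
d9 = -989/45
d10 = 179/4
endpoint = (-2924/45, 10/3)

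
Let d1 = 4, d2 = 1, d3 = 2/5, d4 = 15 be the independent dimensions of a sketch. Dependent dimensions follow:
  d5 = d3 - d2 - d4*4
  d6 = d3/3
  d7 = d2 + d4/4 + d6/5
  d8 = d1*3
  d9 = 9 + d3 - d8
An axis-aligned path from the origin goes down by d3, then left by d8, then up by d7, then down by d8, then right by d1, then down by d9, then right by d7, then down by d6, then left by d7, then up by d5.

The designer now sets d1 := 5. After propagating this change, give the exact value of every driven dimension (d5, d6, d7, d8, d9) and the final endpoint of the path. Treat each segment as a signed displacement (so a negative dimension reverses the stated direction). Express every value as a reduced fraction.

Apply edit: d1 := 5
  d5 = d3 - d2 - d4*4 = -303/5
  d6 = d3/3 = 2/15
  d7 = d2 + d4/4 + d6/5 = 1433/300
  d8 = d1*3 = 15
  d9 = 9 + d3 - d8 = -28/5
Walk from origin (0, 0):
  seg 1: down by d3 = 2/5 → (0, -2/5)
  seg 2: left by d8 = 15 → (-15, -2/5)
  seg 3: up by d7 = 1433/300 → (-15, 1313/300)
  seg 4: down by d8 = 15 → (-15, -3187/300)
  seg 5: right by d1 = 5 → (-10, -3187/300)
  seg 6: down by d9 = -28/5 → (-10, -1507/300)
  seg 7: right by d7 = 1433/300 → (-1567/300, -1507/300)
  seg 8: down by d6 = 2/15 → (-1567/300, -1547/300)
  seg 9: left by d7 = 1433/300 → (-10, -1547/300)
  seg 10: up by d5 = -303/5 → (-10, -19727/300)

d5 = -303/5
d6 = 2/15
d7 = 1433/300
d8 = 15
d9 = -28/5
endpoint = (-10, -19727/300)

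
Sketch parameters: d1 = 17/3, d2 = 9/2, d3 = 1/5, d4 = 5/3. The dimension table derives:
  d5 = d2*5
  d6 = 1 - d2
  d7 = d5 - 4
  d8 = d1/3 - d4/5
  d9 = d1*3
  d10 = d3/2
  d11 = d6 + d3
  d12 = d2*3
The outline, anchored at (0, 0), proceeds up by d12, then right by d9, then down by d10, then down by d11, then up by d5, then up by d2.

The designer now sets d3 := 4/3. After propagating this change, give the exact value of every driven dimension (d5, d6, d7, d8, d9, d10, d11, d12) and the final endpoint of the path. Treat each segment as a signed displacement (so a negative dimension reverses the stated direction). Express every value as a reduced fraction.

d5 = 45/2
d6 = -7/2
d7 = 37/2
d8 = 14/9
d9 = 17
d10 = 2/3
d11 = -13/6
d12 = 27/2
endpoint = (17, 42)

Apply edit: d3 := 4/3
  d5 = d2*5 = 45/2
  d6 = 1 - d2 = -7/2
  d7 = d5 - 4 = 37/2
  d8 = d1/3 - d4/5 = 14/9
  d9 = d1*3 = 17
  d10 = d3/2 = 2/3
  d11 = d6 + d3 = -13/6
  d12 = d2*3 = 27/2
Walk from origin (0, 0):
  seg 1: up by d12 = 27/2 → (0, 27/2)
  seg 2: right by d9 = 17 → (17, 27/2)
  seg 3: down by d10 = 2/3 → (17, 77/6)
  seg 4: down by d11 = -13/6 → (17, 15)
  seg 5: up by d5 = 45/2 → (17, 75/2)
  seg 6: up by d2 = 9/2 → (17, 42)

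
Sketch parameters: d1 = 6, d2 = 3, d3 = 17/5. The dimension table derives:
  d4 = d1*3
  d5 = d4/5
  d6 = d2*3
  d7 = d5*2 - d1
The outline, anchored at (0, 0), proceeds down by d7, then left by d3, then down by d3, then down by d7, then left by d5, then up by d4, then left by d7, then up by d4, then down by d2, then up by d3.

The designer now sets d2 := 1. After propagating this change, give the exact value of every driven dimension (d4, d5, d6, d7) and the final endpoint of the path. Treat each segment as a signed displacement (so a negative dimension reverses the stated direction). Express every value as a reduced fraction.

Apply edit: d2 := 1
  d4 = d1*3 = 18
  d5 = d4/5 = 18/5
  d6 = d2*3 = 3
  d7 = d5*2 - d1 = 6/5
Walk from origin (0, 0):
  seg 1: down by d7 = 6/5 → (0, -6/5)
  seg 2: left by d3 = 17/5 → (-17/5, -6/5)
  seg 3: down by d3 = 17/5 → (-17/5, -23/5)
  seg 4: down by d7 = 6/5 → (-17/5, -29/5)
  seg 5: left by d5 = 18/5 → (-7, -29/5)
  seg 6: up by d4 = 18 → (-7, 61/5)
  seg 7: left by d7 = 6/5 → (-41/5, 61/5)
  seg 8: up by d4 = 18 → (-41/5, 151/5)
  seg 9: down by d2 = 1 → (-41/5, 146/5)
  seg 10: up by d3 = 17/5 → (-41/5, 163/5)

d4 = 18
d5 = 18/5
d6 = 3
d7 = 6/5
endpoint = (-41/5, 163/5)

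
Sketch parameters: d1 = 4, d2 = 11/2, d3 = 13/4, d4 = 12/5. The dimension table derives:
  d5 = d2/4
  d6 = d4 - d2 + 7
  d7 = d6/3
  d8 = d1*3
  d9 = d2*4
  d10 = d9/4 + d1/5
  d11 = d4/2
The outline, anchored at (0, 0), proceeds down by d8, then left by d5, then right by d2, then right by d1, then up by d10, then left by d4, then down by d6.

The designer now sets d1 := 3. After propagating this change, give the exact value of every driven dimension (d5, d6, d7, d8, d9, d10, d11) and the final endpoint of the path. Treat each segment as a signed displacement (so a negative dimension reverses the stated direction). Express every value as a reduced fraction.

d5 = 11/8
d6 = 39/10
d7 = 13/10
d8 = 9
d9 = 22
d10 = 61/10
d11 = 6/5
endpoint = (189/40, -34/5)

Apply edit: d1 := 3
  d5 = d2/4 = 11/8
  d6 = d4 - d2 + 7 = 39/10
  d7 = d6/3 = 13/10
  d8 = d1*3 = 9
  d9 = d2*4 = 22
  d10 = d9/4 + d1/5 = 61/10
  d11 = d4/2 = 6/5
Walk from origin (0, 0):
  seg 1: down by d8 = 9 → (0, -9)
  seg 2: left by d5 = 11/8 → (-11/8, -9)
  seg 3: right by d2 = 11/2 → (33/8, -9)
  seg 4: right by d1 = 3 → (57/8, -9)
  seg 5: up by d10 = 61/10 → (57/8, -29/10)
  seg 6: left by d4 = 12/5 → (189/40, -29/10)
  seg 7: down by d6 = 39/10 → (189/40, -34/5)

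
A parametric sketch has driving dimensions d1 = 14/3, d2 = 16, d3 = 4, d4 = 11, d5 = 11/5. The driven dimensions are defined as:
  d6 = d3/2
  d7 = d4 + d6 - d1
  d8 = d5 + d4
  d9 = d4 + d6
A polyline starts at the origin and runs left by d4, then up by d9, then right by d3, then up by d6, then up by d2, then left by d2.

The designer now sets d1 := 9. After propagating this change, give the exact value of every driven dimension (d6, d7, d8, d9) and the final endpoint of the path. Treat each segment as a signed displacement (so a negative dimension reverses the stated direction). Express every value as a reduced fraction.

d6 = 2
d7 = 4
d8 = 66/5
d9 = 13
endpoint = (-23, 31)

Apply edit: d1 := 9
  d6 = d3/2 = 2
  d7 = d4 + d6 - d1 = 4
  d8 = d5 + d4 = 66/5
  d9 = d4 + d6 = 13
Walk from origin (0, 0):
  seg 1: left by d4 = 11 → (-11, 0)
  seg 2: up by d9 = 13 → (-11, 13)
  seg 3: right by d3 = 4 → (-7, 13)
  seg 4: up by d6 = 2 → (-7, 15)
  seg 5: up by d2 = 16 → (-7, 31)
  seg 6: left by d2 = 16 → (-23, 31)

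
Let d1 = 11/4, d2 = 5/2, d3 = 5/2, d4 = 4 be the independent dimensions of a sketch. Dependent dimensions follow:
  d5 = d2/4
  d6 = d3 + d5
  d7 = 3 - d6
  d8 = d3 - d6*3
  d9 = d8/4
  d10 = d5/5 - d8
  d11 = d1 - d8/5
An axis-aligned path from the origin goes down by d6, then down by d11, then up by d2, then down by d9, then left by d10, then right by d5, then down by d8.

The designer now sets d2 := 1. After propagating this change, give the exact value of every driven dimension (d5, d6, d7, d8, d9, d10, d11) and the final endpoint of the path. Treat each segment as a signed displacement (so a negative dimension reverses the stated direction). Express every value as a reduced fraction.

d5 = 1/4
d6 = 11/4
d7 = 1/4
d8 = -23/4
d9 = -23/16
d10 = 29/5
d11 = 39/10
endpoint = (-111/20, 123/80)

Apply edit: d2 := 1
  d5 = d2/4 = 1/4
  d6 = d3 + d5 = 11/4
  d7 = 3 - d6 = 1/4
  d8 = d3 - d6*3 = -23/4
  d9 = d8/4 = -23/16
  d10 = d5/5 - d8 = 29/5
  d11 = d1 - d8/5 = 39/10
Walk from origin (0, 0):
  seg 1: down by d6 = 11/4 → (0, -11/4)
  seg 2: down by d11 = 39/10 → (0, -133/20)
  seg 3: up by d2 = 1 → (0, -113/20)
  seg 4: down by d9 = -23/16 → (0, -337/80)
  seg 5: left by d10 = 29/5 → (-29/5, -337/80)
  seg 6: right by d5 = 1/4 → (-111/20, -337/80)
  seg 7: down by d8 = -23/4 → (-111/20, 123/80)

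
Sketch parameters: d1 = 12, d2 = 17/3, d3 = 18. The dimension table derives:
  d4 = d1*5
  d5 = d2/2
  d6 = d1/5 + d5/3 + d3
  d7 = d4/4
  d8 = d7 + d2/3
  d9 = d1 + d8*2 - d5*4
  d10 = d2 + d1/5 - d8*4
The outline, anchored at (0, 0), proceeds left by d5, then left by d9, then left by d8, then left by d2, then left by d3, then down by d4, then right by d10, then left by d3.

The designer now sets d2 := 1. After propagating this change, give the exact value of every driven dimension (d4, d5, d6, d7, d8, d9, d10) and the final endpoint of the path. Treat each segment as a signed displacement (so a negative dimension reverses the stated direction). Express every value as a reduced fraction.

Apply edit: d2 := 1
  d4 = d1*5 = 60
  d5 = d2/2 = 1/2
  d6 = d1/5 + d5/3 + d3 = 617/30
  d7 = d4/4 = 15
  d8 = d7 + d2/3 = 46/3
  d9 = d1 + d8*2 - d5*4 = 122/3
  d10 = d2 + d1/5 - d8*4 = -869/15
Walk from origin (0, 0):
  seg 1: left by d5 = 1/2 → (-1/2, 0)
  seg 2: left by d9 = 122/3 → (-247/6, 0)
  seg 3: left by d8 = 46/3 → (-113/2, 0)
  seg 4: left by d2 = 1 → (-115/2, 0)
  seg 5: left by d3 = 18 → (-151/2, 0)
  seg 6: down by d4 = 60 → (-151/2, -60)
  seg 7: right by d10 = -869/15 → (-4003/30, -60)
  seg 8: left by d3 = 18 → (-4543/30, -60)

d4 = 60
d5 = 1/2
d6 = 617/30
d7 = 15
d8 = 46/3
d9 = 122/3
d10 = -869/15
endpoint = (-4543/30, -60)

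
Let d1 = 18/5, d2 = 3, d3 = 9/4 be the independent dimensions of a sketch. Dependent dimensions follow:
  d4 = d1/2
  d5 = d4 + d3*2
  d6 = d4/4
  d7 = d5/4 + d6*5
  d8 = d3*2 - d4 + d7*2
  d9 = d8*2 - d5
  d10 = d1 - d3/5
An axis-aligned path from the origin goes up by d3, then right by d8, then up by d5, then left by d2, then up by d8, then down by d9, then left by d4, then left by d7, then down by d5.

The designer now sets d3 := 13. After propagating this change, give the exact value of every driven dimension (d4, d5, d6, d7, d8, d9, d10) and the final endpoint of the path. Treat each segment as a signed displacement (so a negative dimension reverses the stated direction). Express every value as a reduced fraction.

d4 = 9/5
d5 = 139/5
d6 = 9/20
d7 = 46/5
d8 = 213/5
d9 = 287/5
d10 = 1
endpoint = (143/5, -9/5)

Apply edit: d3 := 13
  d4 = d1/2 = 9/5
  d5 = d4 + d3*2 = 139/5
  d6 = d4/4 = 9/20
  d7 = d5/4 + d6*5 = 46/5
  d8 = d3*2 - d4 + d7*2 = 213/5
  d9 = d8*2 - d5 = 287/5
  d10 = d1 - d3/5 = 1
Walk from origin (0, 0):
  seg 1: up by d3 = 13 → (0, 13)
  seg 2: right by d8 = 213/5 → (213/5, 13)
  seg 3: up by d5 = 139/5 → (213/5, 204/5)
  seg 4: left by d2 = 3 → (198/5, 204/5)
  seg 5: up by d8 = 213/5 → (198/5, 417/5)
  seg 6: down by d9 = 287/5 → (198/5, 26)
  seg 7: left by d4 = 9/5 → (189/5, 26)
  seg 8: left by d7 = 46/5 → (143/5, 26)
  seg 9: down by d5 = 139/5 → (143/5, -9/5)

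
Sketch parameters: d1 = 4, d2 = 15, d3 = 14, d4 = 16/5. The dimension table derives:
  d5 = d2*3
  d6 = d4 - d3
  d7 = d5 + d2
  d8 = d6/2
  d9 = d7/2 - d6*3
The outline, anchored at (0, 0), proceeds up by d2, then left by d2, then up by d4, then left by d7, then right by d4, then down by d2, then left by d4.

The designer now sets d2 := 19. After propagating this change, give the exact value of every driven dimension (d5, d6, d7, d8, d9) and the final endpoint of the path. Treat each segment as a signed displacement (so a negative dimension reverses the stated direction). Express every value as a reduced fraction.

Apply edit: d2 := 19
  d5 = d2*3 = 57
  d6 = d4 - d3 = -54/5
  d7 = d5 + d2 = 76
  d8 = d6/2 = -27/5
  d9 = d7/2 - d6*3 = 352/5
Walk from origin (0, 0):
  seg 1: up by d2 = 19 → (0, 19)
  seg 2: left by d2 = 19 → (-19, 19)
  seg 3: up by d4 = 16/5 → (-19, 111/5)
  seg 4: left by d7 = 76 → (-95, 111/5)
  seg 5: right by d4 = 16/5 → (-459/5, 111/5)
  seg 6: down by d2 = 19 → (-459/5, 16/5)
  seg 7: left by d4 = 16/5 → (-95, 16/5)

d5 = 57
d6 = -54/5
d7 = 76
d8 = -27/5
d9 = 352/5
endpoint = (-95, 16/5)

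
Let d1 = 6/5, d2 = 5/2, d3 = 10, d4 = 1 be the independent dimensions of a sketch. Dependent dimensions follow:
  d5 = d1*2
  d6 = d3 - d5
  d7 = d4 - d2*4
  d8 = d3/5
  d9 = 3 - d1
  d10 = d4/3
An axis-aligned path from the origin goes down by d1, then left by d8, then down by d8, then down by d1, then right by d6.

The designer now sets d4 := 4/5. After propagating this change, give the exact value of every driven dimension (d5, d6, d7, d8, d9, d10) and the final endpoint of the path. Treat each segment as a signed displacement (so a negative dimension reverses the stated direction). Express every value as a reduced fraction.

Apply edit: d4 := 4/5
  d5 = d1*2 = 12/5
  d6 = d3 - d5 = 38/5
  d7 = d4 - d2*4 = -46/5
  d8 = d3/5 = 2
  d9 = 3 - d1 = 9/5
  d10 = d4/3 = 4/15
Walk from origin (0, 0):
  seg 1: down by d1 = 6/5 → (0, -6/5)
  seg 2: left by d8 = 2 → (-2, -6/5)
  seg 3: down by d8 = 2 → (-2, -16/5)
  seg 4: down by d1 = 6/5 → (-2, -22/5)
  seg 5: right by d6 = 38/5 → (28/5, -22/5)

d5 = 12/5
d6 = 38/5
d7 = -46/5
d8 = 2
d9 = 9/5
d10 = 4/15
endpoint = (28/5, -22/5)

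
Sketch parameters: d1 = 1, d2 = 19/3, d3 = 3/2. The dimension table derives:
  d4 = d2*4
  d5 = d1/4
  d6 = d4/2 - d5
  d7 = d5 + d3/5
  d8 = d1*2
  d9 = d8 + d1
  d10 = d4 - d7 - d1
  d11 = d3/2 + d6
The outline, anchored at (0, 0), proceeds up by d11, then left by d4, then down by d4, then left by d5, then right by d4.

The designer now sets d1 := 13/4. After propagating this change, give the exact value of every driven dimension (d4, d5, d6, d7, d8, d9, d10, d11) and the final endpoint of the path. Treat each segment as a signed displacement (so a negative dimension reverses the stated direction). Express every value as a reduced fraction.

Apply edit: d1 := 13/4
  d4 = d2*4 = 76/3
  d5 = d1/4 = 13/16
  d6 = d4/2 - d5 = 569/48
  d7 = d5 + d3/5 = 89/80
  d8 = d1*2 = 13/2
  d9 = d8 + d1 = 39/4
  d10 = d4 - d7 - d1 = 5033/240
  d11 = d3/2 + d6 = 605/48
Walk from origin (0, 0):
  seg 1: up by d11 = 605/48 → (0, 605/48)
  seg 2: left by d4 = 76/3 → (-76/3, 605/48)
  seg 3: down by d4 = 76/3 → (-76/3, -611/48)
  seg 4: left by d5 = 13/16 → (-1255/48, -611/48)
  seg 5: right by d4 = 76/3 → (-13/16, -611/48)

d4 = 76/3
d5 = 13/16
d6 = 569/48
d7 = 89/80
d8 = 13/2
d9 = 39/4
d10 = 5033/240
d11 = 605/48
endpoint = (-13/16, -611/48)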